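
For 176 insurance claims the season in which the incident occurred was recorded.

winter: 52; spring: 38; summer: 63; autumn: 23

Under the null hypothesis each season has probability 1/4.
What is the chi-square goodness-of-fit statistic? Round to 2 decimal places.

20.50

Under H₀ each category has probability 1/4, so each expected count is 176/4 = 44.
winter: (52 − 44)²/44 = 64/44 = 1.455
spring: (38 − 44)²/44 = 36/44 = 0.818
summer: (63 − 44)²/44 = 361/44 = 8.205
autumn: (23 − 44)²/44 = 441/44 = 10.023
Sum = 20.50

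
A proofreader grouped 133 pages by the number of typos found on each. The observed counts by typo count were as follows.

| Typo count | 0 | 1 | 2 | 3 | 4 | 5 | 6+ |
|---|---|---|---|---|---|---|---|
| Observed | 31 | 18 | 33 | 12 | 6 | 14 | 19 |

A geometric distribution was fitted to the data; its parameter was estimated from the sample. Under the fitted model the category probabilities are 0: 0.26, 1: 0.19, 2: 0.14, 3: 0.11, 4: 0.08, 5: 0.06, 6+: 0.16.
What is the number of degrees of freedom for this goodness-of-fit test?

5

There are k = 7 categories and 1 parameter estimated from the data, so df = 7 − 1 − 1 = 5.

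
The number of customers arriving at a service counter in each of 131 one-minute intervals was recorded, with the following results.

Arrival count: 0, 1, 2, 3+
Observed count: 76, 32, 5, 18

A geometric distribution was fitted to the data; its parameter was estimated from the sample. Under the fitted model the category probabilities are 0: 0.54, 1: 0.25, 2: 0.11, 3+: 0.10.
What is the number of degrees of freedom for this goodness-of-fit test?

There are k = 4 categories and 1 parameter estimated from the data, so df = 4 − 1 − 1 = 2.

2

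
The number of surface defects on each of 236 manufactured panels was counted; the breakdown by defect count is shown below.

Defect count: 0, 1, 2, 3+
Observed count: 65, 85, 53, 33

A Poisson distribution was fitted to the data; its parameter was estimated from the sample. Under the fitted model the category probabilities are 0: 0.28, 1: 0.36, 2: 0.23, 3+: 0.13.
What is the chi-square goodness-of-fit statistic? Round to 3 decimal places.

Expected counts E_i = n·p_i: 236×0.28 = 66.08, 236×0.36 = 84.96, 236×0.23 = 54.28, 236×0.13 = 30.68.
cat         O        E   (O−E)²/E
0          65    66.08     0.0177
1          85    84.96     0.0000
2          53    54.28     0.0302
3+         33    30.68     0.1754
Sum = 0.223

0.223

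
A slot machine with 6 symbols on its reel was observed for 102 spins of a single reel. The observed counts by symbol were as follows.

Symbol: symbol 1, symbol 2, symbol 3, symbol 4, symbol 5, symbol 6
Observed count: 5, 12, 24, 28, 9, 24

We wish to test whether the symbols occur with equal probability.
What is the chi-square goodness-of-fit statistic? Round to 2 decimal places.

Under H₀ each category has probability 1/6, so each expected count is 102/6 = 17.
symbol 1: (5 − 17)²/17 = 144/17 = 8.471
symbol 2: (12 − 17)²/17 = 25/17 = 1.471
symbol 3: (24 − 17)²/17 = 49/17 = 2.882
symbol 4: (28 − 17)²/17 = 121/17 = 7.118
symbol 5: (9 − 17)²/17 = 64/17 = 3.765
symbol 6: (24 − 17)²/17 = 49/17 = 2.882
Sum = 26.59

26.59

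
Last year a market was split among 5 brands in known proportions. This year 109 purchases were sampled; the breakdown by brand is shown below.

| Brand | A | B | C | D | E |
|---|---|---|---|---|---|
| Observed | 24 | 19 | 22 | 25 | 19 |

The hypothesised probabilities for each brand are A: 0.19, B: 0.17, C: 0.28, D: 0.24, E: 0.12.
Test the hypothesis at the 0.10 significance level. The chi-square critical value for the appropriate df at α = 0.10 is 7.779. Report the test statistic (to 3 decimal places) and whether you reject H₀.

5.644; do not reject

Expected counts E_i = n·p_i: 109×0.19 = 20.71, 109×0.17 = 18.53, 109×0.28 = 30.52, 109×0.24 = 26.16, 109×0.12 = 13.08.
χ² = (24−20.71)²/20.71 + (19−18.53)²/18.53 + (22−30.52)²/30.52 + (25−26.16)²/26.16 + (19−13.08)²/13.08
   = 0.5227 + 0.0119 + 2.3785 + 0.0514 + 2.6794
Sum = 5.644
df = 4. Since 5.644 < 7.779, we do not reject H₀.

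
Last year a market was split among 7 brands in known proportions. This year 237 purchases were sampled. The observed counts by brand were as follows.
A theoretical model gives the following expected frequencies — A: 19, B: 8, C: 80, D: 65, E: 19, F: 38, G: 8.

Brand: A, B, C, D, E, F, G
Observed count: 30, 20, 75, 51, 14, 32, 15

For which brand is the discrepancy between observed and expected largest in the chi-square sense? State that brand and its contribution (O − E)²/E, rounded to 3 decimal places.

A: (30 − 19)²/19 = 121/19 = 6.3684
B: (20 − 8)²/8 = 144/8 = 18.0000
C: (75 − 80)²/80 = 25/80 = 0.3125
D: (51 − 65)²/65 = 196/65 = 3.0154
E: (14 − 19)²/19 = 25/19 = 1.3158
F: (32 − 38)²/38 = 36/38 = 0.9474
G: (15 − 8)²/8 = 49/8 = 6.1250
The largest term is for B: 18.000.

B, 18.000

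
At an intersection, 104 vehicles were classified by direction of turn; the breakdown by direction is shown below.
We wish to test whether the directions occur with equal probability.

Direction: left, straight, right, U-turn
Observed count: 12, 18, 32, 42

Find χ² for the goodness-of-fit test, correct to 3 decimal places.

Under H₀ each category has probability 1/4, so each expected count is 104/4 = 26.
left: (12 − 26)²/26 = 196/26 = 7.5385
straight: (18 − 26)²/26 = 64/26 = 2.4615
right: (32 − 26)²/26 = 36/26 = 1.3846
U-turn: (42 − 26)²/26 = 256/26 = 9.8462
Sum = 21.231

21.231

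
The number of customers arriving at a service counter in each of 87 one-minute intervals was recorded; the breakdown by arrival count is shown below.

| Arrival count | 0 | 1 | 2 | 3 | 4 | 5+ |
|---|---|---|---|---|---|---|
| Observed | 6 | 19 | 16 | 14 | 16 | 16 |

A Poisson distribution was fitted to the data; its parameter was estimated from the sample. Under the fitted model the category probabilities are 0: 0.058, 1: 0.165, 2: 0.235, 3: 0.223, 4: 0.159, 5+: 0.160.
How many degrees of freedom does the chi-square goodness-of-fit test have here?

There are k = 6 categories and 1 parameter estimated from the data, so df = 6 − 1 − 1 = 4.

4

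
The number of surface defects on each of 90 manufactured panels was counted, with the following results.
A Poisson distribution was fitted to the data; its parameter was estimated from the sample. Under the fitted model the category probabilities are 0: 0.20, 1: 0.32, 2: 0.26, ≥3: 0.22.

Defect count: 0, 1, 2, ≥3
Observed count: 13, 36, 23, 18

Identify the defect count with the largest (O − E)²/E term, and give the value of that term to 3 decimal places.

1, 1.800

Expected counts E_i = n·p_i: 90×0.20 = 18, 90×0.32 = 28.8, 90×0.26 = 23.4, 90×0.22 = 19.8.
0: (13 − 18)²/18 = 25/18 = 1.3889
1: (36 − 28.8)²/28.8 = 51.84/28.8 = 1.8000
2: (23 − 23.4)²/23.4 = 0.16/23.4 = 0.0068
≥3: (18 − 19.8)²/19.8 = 3.24/19.8 = 0.1636
The largest term is for 1: 1.800.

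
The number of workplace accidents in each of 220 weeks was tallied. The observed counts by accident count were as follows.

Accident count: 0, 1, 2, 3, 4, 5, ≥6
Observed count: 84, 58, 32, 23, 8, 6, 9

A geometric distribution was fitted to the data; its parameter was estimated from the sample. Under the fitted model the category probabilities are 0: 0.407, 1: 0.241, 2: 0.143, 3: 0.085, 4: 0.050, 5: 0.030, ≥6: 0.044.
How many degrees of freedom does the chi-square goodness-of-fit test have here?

5

There are k = 7 categories and 1 parameter estimated from the data, so df = 7 − 1 − 1 = 5.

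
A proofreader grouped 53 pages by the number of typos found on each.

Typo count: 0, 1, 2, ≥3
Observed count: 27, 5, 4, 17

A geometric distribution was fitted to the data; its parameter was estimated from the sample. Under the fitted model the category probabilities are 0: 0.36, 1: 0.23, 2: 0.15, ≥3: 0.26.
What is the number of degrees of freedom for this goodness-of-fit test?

2

There are k = 4 categories and 1 parameter estimated from the data, so df = 4 − 1 − 1 = 2.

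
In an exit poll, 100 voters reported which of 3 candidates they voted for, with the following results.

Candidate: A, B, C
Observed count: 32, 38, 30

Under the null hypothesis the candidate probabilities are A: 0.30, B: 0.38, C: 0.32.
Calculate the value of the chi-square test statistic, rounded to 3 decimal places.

Expected counts E_i = n·p_i: 100×0.30 = 30, 100×0.38 = 38, 100×0.32 = 32.
A: (32 − 30)²/30 = 4/30 = 0.1333
B: (38 − 38)²/38 = 0/38 = 0.0000
C: (30 − 32)²/32 = 4/32 = 0.1250
Sum = 0.258

0.258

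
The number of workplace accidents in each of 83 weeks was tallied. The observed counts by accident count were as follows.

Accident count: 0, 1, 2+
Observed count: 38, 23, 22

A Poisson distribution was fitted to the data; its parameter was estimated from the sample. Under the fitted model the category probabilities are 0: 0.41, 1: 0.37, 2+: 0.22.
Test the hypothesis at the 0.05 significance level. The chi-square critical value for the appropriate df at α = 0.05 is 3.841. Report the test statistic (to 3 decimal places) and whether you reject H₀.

Expected counts E_i = n·p_i: 83×0.41 = 34.03, 83×0.37 = 30.71, 83×0.22 = 18.26.
0: (38 − 34.03)²/34.03 = 15.7609/34.03 = 0.4631
1: (23 − 30.71)²/30.71 = 59.4441/30.71 = 1.9357
2+: (22 − 18.26)²/18.26 = 13.9876/18.26 = 0.7660
Sum = 3.165
df = 1. Since 3.165 < 3.841, we do not reject H₀.

3.165; do not reject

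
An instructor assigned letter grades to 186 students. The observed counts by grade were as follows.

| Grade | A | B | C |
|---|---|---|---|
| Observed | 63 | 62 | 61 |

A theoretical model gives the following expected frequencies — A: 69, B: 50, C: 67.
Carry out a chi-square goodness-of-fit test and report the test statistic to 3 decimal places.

3.939

A: (63 − 69)²/69 = 36/69 = 0.5217
B: (62 − 50)²/50 = 144/50 = 2.8800
C: (61 − 67)²/67 = 36/67 = 0.5373
Sum = 3.939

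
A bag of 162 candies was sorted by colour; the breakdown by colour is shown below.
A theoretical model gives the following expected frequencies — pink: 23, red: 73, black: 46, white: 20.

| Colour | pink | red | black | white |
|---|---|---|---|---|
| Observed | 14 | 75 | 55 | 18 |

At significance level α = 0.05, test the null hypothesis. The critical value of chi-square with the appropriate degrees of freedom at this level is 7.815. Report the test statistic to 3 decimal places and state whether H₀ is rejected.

5.537; do not reject

χ² = (14−23)²/23 + (75−73)²/73 + (55−46)²/46 + (18−20)²/20
   = 3.5217 + 0.0548 + 1.7609 + 0.2000
Sum = 5.537
df = 3. Since 5.537 < 7.815, we do not reject H₀.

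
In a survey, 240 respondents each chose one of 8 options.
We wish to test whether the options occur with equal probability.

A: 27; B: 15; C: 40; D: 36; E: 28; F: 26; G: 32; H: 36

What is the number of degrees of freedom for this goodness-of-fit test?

There are k = 8 categories and no parameters were estimated from the data, so df = 8 − 1 = 7.

7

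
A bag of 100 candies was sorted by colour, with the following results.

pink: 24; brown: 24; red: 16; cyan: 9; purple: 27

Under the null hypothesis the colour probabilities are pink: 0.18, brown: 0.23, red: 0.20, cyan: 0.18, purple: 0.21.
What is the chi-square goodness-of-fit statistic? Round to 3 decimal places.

9.058

Expected counts E_i = n·p_i: 100×0.18 = 18, 100×0.23 = 23, 100×0.20 = 20, 100×0.18 = 18, 100×0.21 = 21.
pink: (24 − 18)²/18 = 36/18 = 2.0000
brown: (24 − 23)²/23 = 1/23 = 0.0435
red: (16 − 20)²/20 = 16/20 = 0.8000
cyan: (9 − 18)²/18 = 81/18 = 4.5000
purple: (27 − 21)²/21 = 36/21 = 1.7143
Sum = 9.058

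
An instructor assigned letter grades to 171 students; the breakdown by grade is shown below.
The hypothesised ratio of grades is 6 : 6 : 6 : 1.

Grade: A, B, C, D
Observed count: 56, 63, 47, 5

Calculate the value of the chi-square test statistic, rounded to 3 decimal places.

Ratio total = 19. Expected counts: 171×6/19 = 54, 171×6/19 = 54, 171×6/19 = 54, 171×1/19 = 9.
χ² = (56−54)²/54 + (63−54)²/54 + (47−54)²/54 + (5−9)²/9
   = 0.0741 + 1.5000 + 0.9074 + 1.7778
Sum = 4.259

4.259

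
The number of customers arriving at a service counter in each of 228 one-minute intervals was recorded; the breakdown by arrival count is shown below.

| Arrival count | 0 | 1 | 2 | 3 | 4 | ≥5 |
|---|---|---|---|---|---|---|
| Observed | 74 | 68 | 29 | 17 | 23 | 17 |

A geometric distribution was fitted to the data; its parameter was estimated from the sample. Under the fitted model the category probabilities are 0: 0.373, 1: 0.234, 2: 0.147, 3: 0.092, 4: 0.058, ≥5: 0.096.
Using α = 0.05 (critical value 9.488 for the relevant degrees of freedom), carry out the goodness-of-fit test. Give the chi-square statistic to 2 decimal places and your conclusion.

15.14; reject

Expected counts E_i = n·p_i: 228×0.373 = 85.044, 228×0.234 = 53.352, 228×0.147 = 33.516, 228×0.092 = 20.976, 228×0.058 = 13.224, 228×0.096 = 21.888.
0: (74 − 85.044)²/85.044 = 121.969936/85.044 = 1.434
1: (68 − 53.352)²/53.352 = 214.563904/53.352 = 4.022
2: (29 − 33.516)²/33.516 = 20.394256/33.516 = 0.608
3: (17 − 20.976)²/20.976 = 15.808576/20.976 = 0.754
4: (23 − 13.224)²/13.224 = 95.570176/13.224 = 7.227
≥5: (17 − 21.888)²/21.888 = 23.892544/21.888 = 1.092
Sum = 15.14
df = 4. Since 15.14 > 9.488, we reject H₀.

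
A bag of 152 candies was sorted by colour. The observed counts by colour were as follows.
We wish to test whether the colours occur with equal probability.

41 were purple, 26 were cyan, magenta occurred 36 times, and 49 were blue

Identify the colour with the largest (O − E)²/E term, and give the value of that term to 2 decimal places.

cyan, 3.79

Under H₀ each category has probability 1/4, so each expected count is 152/4 = 38.
cat          O        E   (O−E)²/E
purple      41       38      0.237
cyan        26       38      3.789
magenta     36       38      0.105
blue        49       38      3.184
The largest term is for cyan: 3.79.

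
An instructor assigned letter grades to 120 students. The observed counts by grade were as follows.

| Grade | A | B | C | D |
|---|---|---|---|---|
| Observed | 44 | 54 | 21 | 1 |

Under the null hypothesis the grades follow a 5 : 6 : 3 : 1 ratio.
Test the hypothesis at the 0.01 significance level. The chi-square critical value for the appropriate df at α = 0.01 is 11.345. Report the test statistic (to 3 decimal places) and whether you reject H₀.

7.650; do not reject

Ratio total = 15. Expected counts: 120×5/15 = 40, 120×6/15 = 48, 120×3/15 = 24, 120×1/15 = 8.
cat         O        E   (O−E)²/E
A          44       40     0.4000
B          54       48     0.7500
C          21       24     0.3750
D           1        8     6.1250
Sum = 7.650
df = 3. Since 7.650 < 11.345, we do not reject H₀.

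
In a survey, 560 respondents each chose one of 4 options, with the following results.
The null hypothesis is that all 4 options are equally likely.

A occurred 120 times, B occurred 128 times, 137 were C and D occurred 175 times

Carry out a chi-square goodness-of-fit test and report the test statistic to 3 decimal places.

Under H₀ each category has probability 1/4, so each expected count is 560/4 = 140.
cat         O        E   (O−E)²/E
A         120      140     2.8571
B         128      140     1.0286
C         137      140     0.0643
D         175      140     8.7500
Sum = 12.700

12.700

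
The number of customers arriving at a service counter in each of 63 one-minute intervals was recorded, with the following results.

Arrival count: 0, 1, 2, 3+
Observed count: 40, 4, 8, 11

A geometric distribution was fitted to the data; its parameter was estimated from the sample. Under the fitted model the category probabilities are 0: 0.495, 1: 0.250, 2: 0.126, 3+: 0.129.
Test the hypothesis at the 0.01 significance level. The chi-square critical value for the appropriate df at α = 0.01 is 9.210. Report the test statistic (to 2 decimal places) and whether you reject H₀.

Expected counts E_i = n·p_i: 63×0.495 = 31.185, 63×0.250 = 15.75, 63×0.126 = 7.938, 63×0.129 = 8.127.
χ² = (40−31.185)²/31.185 + (4−15.75)²/15.75 + (8−7.938)²/7.938 + (11−8.127)²/8.127
   = 2.492 + 8.766 + 0.000 + 1.016
Sum = 12.27
df = 2. Since 12.27 > 9.210, we reject H₀.

12.27; reject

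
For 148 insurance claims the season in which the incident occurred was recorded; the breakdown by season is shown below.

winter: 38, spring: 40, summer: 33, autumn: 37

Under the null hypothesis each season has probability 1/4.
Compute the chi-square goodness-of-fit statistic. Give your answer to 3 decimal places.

Expected count for each of the 4 categories: 148/4 = 37.
χ² = (38−37)²/37 + (40−37)²/37 + (33−37)²/37 + (37−37)²/37
   = 0.0270 + 0.2432 + 0.4324 + 0.0000
Sum = 0.703

0.703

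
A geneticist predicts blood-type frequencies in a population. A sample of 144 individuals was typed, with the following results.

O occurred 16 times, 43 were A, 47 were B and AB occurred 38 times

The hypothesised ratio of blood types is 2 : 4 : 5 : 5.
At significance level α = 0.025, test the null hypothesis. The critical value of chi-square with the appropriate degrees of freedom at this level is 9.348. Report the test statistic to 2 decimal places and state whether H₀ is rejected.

2.76; do not reject

Ratio total = 16. Expected counts: 144×2/16 = 18, 144×4/16 = 36, 144×5/16 = 45, 144×5/16 = 45.
χ² = (16−18)²/18 + (43−36)²/36 + (47−45)²/45 + (38−45)²/45
   = 0.222 + 1.361 + 0.089 + 1.089
Sum = 2.76
df = 3. Since 2.76 < 9.348, we do not reject H₀.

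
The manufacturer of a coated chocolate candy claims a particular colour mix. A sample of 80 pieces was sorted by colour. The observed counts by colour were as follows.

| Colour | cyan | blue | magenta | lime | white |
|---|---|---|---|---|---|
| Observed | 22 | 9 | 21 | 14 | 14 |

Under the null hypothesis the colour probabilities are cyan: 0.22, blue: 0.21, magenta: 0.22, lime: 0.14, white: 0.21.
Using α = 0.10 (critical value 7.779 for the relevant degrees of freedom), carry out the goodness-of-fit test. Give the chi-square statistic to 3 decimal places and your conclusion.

Expected counts E_i = n·p_i: 80×0.22 = 17.6, 80×0.21 = 16.8, 80×0.22 = 17.6, 80×0.14 = 11.2, 80×0.21 = 16.8.
cyan: (22 − 17.6)²/17.6 = 19.36/17.6 = 1.1000
blue: (9 − 16.8)²/16.8 = 60.84/16.8 = 3.6214
magenta: (21 − 17.6)²/17.6 = 11.56/17.6 = 0.6568
lime: (14 − 11.2)²/11.2 = 7.84/11.2 = 0.7000
white: (14 − 16.8)²/16.8 = 7.84/16.8 = 0.4667
Sum = 6.545
df = 4. Since 6.545 < 7.779, we do not reject H₀.

6.545; do not reject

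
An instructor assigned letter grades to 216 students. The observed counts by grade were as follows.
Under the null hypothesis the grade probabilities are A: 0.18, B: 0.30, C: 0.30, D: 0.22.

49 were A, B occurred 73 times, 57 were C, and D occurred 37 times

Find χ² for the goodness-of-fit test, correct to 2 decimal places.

6.94

Expected counts E_i = n·p_i: 216×0.18 = 38.88, 216×0.30 = 64.8, 216×0.30 = 64.8, 216×0.22 = 47.52.
χ² = (49−38.88)²/38.88 + (73−64.8)²/64.8 + (57−64.8)²/64.8 + (37−47.52)²/47.52
   = 2.634 + 1.038 + 0.939 + 2.329
Sum = 6.94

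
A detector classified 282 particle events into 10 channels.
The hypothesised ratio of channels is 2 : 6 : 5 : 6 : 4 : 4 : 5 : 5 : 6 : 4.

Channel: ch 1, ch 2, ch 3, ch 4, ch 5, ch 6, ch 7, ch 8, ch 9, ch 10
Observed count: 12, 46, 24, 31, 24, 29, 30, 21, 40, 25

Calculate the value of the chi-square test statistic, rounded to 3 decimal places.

8.900

Ratio total = 47. Expected counts: 282×2/47 = 12, 282×6/47 = 36, 282×5/47 = 30, 282×6/47 = 36, 282×4/47 = 24, 282×4/47 = 24, 282×5/47 = 30, 282×5/47 = 30, 282×6/47 = 36, 282×4/47 = 24.
ch 1: (12 − 12)²/12 = 0/12 = 0.0000
ch 2: (46 − 36)²/36 = 100/36 = 2.7778
ch 3: (24 − 30)²/30 = 36/30 = 1.2000
ch 4: (31 − 36)²/36 = 25/36 = 0.6944
ch 5: (24 − 24)²/24 = 0/24 = 0.0000
ch 6: (29 − 24)²/24 = 25/24 = 1.0417
ch 7: (30 − 30)²/30 = 0/30 = 0.0000
ch 8: (21 − 30)²/30 = 81/30 = 2.7000
ch 9: (40 − 36)²/36 = 16/36 = 0.4444
ch 10: (25 − 24)²/24 = 1/24 = 0.0417
Sum = 8.900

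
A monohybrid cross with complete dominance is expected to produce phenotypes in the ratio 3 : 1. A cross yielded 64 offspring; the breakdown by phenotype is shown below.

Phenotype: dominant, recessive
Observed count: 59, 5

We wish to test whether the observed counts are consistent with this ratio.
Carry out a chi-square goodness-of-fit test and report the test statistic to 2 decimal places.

10.08

Ratio total = 4. Expected counts: 64×3/4 = 48, 64×1/4 = 16.
χ² = (59−48)²/48 + (5−16)²/16
   = 2.521 + 7.563
Sum = 10.08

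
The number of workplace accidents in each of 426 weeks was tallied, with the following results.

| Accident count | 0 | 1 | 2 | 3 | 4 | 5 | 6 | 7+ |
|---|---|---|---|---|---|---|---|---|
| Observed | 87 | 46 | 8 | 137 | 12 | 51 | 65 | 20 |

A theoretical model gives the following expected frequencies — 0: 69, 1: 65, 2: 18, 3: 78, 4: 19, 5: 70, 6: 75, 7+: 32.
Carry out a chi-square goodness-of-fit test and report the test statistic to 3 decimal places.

74.003

cat         O        E   (O−E)²/E
0          87       69     4.6957
1          46       65     5.5538
2           8       18     5.5556
3         137       78    44.6282
4          12       19     2.5789
5          51       70     5.1571
6          65       75     1.3333
7+         20       32     4.5000
Sum = 74.003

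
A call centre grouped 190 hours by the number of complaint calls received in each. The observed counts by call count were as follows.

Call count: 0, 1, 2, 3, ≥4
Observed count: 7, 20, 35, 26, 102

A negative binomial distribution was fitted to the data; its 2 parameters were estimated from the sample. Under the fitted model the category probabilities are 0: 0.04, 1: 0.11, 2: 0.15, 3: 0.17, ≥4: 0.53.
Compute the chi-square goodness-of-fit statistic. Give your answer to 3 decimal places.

2.814

Expected counts E_i = n·p_i: 190×0.04 = 7.6, 190×0.11 = 20.9, 190×0.15 = 28.5, 190×0.17 = 32.3, 190×0.53 = 100.7.
χ² = (7−7.6)²/7.6 + (20−20.9)²/20.9 + (35−28.5)²/28.5 + (26−32.3)²/32.3 + (102−100.7)²/100.7
   = 0.0474 + 0.0388 + 1.4825 + 1.2288 + 0.0168
Sum = 2.814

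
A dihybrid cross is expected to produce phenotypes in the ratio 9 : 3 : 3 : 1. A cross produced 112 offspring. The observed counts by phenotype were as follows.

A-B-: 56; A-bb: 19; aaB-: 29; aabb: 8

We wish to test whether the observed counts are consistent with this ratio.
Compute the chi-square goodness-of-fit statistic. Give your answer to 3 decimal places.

Ratio total = 16. Expected counts: 112×9/16 = 63, 112×3/16 = 21, 112×3/16 = 21, 112×1/16 = 7.
cat         O        E   (O−E)²/E
A-B-       56       63     0.7778
A-bb       19       21     0.1905
aaB-       29       21     3.0476
aabb        8        7     0.1429
Sum = 4.159

4.159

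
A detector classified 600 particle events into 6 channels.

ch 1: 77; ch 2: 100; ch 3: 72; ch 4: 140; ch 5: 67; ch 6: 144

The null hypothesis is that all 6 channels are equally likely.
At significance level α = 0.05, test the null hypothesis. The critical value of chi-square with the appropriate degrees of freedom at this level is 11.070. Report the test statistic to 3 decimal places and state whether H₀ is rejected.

59.380; reject

Under H₀ each category has probability 1/6, so each expected count is 600/6 = 100.
ch 1: (77 − 100)²/100 = 529/100 = 5.2900
ch 2: (100 − 100)²/100 = 0/100 = 0.0000
ch 3: (72 − 100)²/100 = 784/100 = 7.8400
ch 4: (140 − 100)²/100 = 1600/100 = 16.0000
ch 5: (67 − 100)²/100 = 1089/100 = 10.8900
ch 6: (144 − 100)²/100 = 1936/100 = 19.3600
Sum = 59.380
df = 5. Since 59.380 > 11.070, we reject H₀.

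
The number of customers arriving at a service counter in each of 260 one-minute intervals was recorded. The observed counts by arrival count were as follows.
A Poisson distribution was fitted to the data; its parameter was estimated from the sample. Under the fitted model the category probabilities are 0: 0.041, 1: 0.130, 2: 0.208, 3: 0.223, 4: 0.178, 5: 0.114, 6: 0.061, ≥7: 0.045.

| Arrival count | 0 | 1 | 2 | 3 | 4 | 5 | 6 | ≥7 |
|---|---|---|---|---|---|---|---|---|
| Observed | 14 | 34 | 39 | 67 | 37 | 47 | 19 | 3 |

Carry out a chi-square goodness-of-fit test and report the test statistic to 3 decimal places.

Expected counts E_i = n·p_i: 260×0.041 = 10.66, 260×0.130 = 33.8, 260×0.208 = 54.08, 260×0.223 = 57.98, 260×0.178 = 46.28, 260×0.114 = 29.64, 260×0.061 = 15.86, 260×0.045 = 11.7.
χ² = (14−10.66)²/10.66 + (34−33.8)²/33.8 + (39−54.08)²/54.08 + (67−57.98)²/57.98 + (37−46.28)²/46.28 + (47−29.64)²/29.64 + (19−15.86)²/15.86 + (3−11.7)²/11.7
   = 1.0465 + 0.0012 + 4.2050 + 1.4032 + 1.8608 + 10.1677 + 0.6217 + 6.4692
Sum = 25.775

25.775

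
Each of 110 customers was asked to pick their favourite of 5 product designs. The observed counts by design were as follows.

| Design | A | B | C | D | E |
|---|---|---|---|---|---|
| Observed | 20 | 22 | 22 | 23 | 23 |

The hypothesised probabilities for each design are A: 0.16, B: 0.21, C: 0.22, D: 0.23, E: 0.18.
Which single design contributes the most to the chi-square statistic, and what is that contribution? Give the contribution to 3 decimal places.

E, 0.517

Expected counts E_i = n·p_i: 110×0.16 = 17.6, 110×0.21 = 23.1, 110×0.22 = 24.2, 110×0.23 = 25.3, 110×0.18 = 19.8.
χ² = (20−17.6)²/17.6 + (22−23.1)²/23.1 + (22−24.2)²/24.2 + (23−25.3)²/25.3 + (23−19.8)²/19.8
   = 0.3273 + 0.0524 + 0.2000 + 0.2091 + 0.5172
The largest term is for E: 0.517.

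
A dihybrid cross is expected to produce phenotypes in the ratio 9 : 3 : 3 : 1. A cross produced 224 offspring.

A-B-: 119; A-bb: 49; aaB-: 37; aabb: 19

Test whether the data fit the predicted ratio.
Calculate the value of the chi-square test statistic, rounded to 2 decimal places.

3.94

Ratio total = 16. Expected counts: 224×9/16 = 126, 224×3/16 = 42, 224×3/16 = 42, 224×1/16 = 14.
A-B-: (119 − 126)²/126 = 49/126 = 0.389
A-bb: (49 − 42)²/42 = 49/42 = 1.167
aaB-: (37 − 42)²/42 = 25/42 = 0.595
aabb: (19 − 14)²/14 = 25/14 = 1.786
Sum = 3.94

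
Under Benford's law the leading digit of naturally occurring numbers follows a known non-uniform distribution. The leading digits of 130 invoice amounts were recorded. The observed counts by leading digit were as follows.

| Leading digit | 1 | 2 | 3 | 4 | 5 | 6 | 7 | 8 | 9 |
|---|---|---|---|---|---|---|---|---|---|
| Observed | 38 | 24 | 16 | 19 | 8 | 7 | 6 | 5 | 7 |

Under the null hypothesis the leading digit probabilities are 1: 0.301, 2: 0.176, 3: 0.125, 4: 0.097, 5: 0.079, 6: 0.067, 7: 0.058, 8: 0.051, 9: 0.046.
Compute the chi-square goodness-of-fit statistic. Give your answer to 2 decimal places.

Expected counts E_i = n·p_i: 130×0.301 = 39.13, 130×0.176 = 22.88, 130×0.125 = 16.25, 130×0.097 = 12.61, 130×0.079 = 10.27, 130×0.067 = 8.71, 130×0.058 = 7.54, 130×0.051 = 6.63, 130×0.046 = 5.98.
1: (38 − 39.13)²/39.13 = 1.2769/39.13 = 0.033
2: (24 − 22.88)²/22.88 = 1.2544/22.88 = 0.055
3: (16 − 16.25)²/16.25 = 0.0625/16.25 = 0.004
4: (19 − 12.61)²/12.61 = 40.8321/12.61 = 3.238
5: (8 − 10.27)²/10.27 = 5.1529/10.27 = 0.502
6: (7 − 8.71)²/8.71 = 2.9241/8.71 = 0.336
7: (6 − 7.54)²/7.54 = 2.3716/7.54 = 0.315
8: (5 − 6.63)²/6.63 = 2.6569/6.63 = 0.401
9: (7 − 5.98)²/5.98 = 1.0404/5.98 = 0.174
Sum = 5.06

5.06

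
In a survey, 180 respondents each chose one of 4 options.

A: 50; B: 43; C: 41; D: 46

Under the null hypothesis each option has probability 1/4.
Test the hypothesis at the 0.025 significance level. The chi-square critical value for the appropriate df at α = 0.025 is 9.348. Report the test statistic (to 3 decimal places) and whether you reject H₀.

1.022; do not reject

Under H₀ each category has probability 1/4, so each expected count is 180/4 = 45.
cat         O        E   (O−E)²/E
A          50       45     0.5556
B          43       45     0.0889
C          41       45     0.3556
D          46       45     0.0222
Sum = 1.022
df = 3. Since 1.022 < 9.348, we do not reject H₀.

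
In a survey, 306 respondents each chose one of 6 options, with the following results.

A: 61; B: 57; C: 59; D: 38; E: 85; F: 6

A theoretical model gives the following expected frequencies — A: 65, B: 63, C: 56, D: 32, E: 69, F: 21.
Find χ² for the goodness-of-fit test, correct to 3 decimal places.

χ² = (61−65)²/65 + (57−63)²/63 + (59−56)²/56 + (38−32)²/32 + (85−69)²/69 + (6−21)²/21
   = 0.2462 + 0.5714 + 0.1607 + 1.1250 + 3.7101 + 10.7143
Sum = 16.528

16.528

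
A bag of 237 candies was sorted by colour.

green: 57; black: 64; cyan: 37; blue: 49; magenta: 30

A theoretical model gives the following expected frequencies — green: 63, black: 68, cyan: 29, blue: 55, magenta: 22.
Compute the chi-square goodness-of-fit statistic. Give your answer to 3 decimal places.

green: (57 − 63)²/63 = 36/63 = 0.5714
black: (64 − 68)²/68 = 16/68 = 0.2353
cyan: (37 − 29)²/29 = 64/29 = 2.2069
blue: (49 − 55)²/55 = 36/55 = 0.6545
magenta: (30 − 22)²/22 = 64/22 = 2.9091
Sum = 6.577

6.577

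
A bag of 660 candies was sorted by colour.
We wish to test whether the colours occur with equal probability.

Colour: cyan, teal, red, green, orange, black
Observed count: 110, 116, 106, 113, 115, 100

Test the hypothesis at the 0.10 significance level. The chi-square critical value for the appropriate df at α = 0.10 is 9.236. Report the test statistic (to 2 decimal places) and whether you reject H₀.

Expected count for each of the 6 categories: 660/6 = 110.
cat         O        E   (O−E)²/E
cyan      110      110      0.000
teal      116      110      0.327
red       106      110      0.145
green     113      110      0.082
orange    115      110      0.227
black     100      110      0.909
Sum = 1.69
df = 5. Since 1.69 < 9.236, we do not reject H₀.

1.69; do not reject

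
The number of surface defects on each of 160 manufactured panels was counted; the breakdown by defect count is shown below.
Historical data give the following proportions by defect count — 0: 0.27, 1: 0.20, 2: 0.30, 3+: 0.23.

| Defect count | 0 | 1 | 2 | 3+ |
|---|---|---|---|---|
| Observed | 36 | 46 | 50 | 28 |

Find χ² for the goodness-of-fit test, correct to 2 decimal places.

Expected counts E_i = n·p_i: 160×0.27 = 43.2, 160×0.20 = 32, 160×0.30 = 48, 160×0.23 = 36.8.
χ² = (36−43.2)²/43.2 + (46−32)²/32 + (50−48)²/48 + (28−36.8)²/36.8
   = 1.200 + 6.125 + 0.083 + 2.104
Sum = 9.51

9.51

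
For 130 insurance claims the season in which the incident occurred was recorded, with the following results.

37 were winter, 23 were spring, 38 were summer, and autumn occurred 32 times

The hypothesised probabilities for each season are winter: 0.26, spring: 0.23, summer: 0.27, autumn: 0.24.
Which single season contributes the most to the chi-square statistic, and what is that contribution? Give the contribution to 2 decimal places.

spring, 1.59

Expected counts E_i = n·p_i: 130×0.26 = 33.8, 130×0.23 = 29.9, 130×0.27 = 35.1, 130×0.24 = 31.2.
winter: (37 − 33.8)²/33.8 = 10.24/33.8 = 0.303
spring: (23 − 29.9)²/29.9 = 47.61/29.9 = 1.592
summer: (38 − 35.1)²/35.1 = 8.41/35.1 = 0.240
autumn: (32 − 31.2)²/31.2 = 0.64/31.2 = 0.021
The largest term is for spring: 1.59.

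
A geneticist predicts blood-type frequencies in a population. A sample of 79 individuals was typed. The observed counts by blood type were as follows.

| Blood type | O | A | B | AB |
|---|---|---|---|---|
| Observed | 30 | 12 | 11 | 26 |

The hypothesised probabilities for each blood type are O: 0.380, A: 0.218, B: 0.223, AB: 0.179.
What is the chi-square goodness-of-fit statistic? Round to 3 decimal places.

Expected counts E_i = n·p_i: 79×0.380 = 30.02, 79×0.218 = 17.222, 79×0.223 = 17.617, 79×0.179 = 14.141.
O: (30 − 30.02)²/30.02 = 0.0004/30.02 = 0.0000
A: (12 − 17.222)²/17.222 = 27.269284/17.222 = 1.5834
B: (11 − 17.617)²/17.617 = 43.784689/17.617 = 2.4854
AB: (26 − 14.141)²/14.141 = 140.635881/14.141 = 9.9453
Sum = 14.014

14.014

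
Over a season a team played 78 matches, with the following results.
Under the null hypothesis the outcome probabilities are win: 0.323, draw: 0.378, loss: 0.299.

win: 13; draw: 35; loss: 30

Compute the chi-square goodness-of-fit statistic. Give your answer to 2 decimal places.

8.85

Expected counts E_i = n·p_i: 78×0.323 = 25.194, 78×0.378 = 29.484, 78×0.299 = 23.322.
win: (13 − 25.194)²/25.194 = 148.693636/25.194 = 5.902
draw: (35 − 29.484)²/29.484 = 30.426256/29.484 = 1.032
loss: (30 − 23.322)²/23.322 = 44.595684/23.322 = 1.912
Sum = 8.85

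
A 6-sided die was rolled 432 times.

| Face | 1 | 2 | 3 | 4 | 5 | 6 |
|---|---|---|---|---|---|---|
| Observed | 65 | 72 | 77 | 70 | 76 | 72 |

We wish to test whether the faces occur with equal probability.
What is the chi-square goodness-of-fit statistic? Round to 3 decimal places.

Under H₀ each category has probability 1/6, so each expected count is 432/6 = 72.
χ² = (65−72)²/72 + (72−72)²/72 + (77−72)²/72 + (70−72)²/72 + (76−72)²/72 + (72−72)²/72
   = 0.6806 + 0.0000 + 0.3472 + 0.0556 + 0.2222 + 0.0000
Sum = 1.306

1.306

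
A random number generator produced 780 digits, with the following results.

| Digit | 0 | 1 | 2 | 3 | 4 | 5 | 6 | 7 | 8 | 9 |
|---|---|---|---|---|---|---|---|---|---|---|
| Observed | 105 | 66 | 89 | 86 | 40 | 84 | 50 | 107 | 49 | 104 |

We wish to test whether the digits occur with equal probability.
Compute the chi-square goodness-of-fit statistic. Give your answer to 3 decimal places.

72.821

Expected count for each of the 10 categories: 780/10 = 78.
χ² = (105−78)²/78 + (66−78)²/78 + (89−78)²/78 + (86−78)²/78 + (40−78)²/78 + (84−78)²/78 + (50−78)²/78 + (107−78)²/78 + (49−78)²/78 + (104−78)²/78
   = 9.3462 + 1.8462 + 1.5513 + 0.8205 + 18.5128 + 0.4615 + 10.0513 + 10.7821 + 10.7821 + 8.6667
Sum = 72.821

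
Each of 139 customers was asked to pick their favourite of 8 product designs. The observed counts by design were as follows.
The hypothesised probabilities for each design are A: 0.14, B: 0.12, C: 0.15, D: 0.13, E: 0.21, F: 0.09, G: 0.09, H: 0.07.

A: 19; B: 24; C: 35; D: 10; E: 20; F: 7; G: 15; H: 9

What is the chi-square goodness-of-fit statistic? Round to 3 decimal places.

22.301

Expected counts E_i = n·p_i: 139×0.14 = 19.46, 139×0.12 = 16.68, 139×0.15 = 20.85, 139×0.13 = 18.07, 139×0.21 = 29.19, 139×0.09 = 12.51, 139×0.09 = 12.51, 139×0.07 = 9.73.
A: (19 − 19.46)²/19.46 = 0.2116/19.46 = 0.0109
B: (24 − 16.68)²/16.68 = 53.5824/16.68 = 3.2124
C: (35 − 20.85)²/20.85 = 200.2225/20.85 = 9.6030
D: (10 − 18.07)²/18.07 = 65.1249/18.07 = 3.6040
E: (20 − 29.19)²/29.19 = 84.4561/29.19 = 2.8933
F: (7 − 12.51)²/12.51 = 30.3601/12.51 = 2.4269
G: (15 − 12.51)²/12.51 = 6.2001/12.51 = 0.4956
H: (9 − 9.73)²/9.73 = 0.5329/9.73 = 0.0548
Sum = 22.301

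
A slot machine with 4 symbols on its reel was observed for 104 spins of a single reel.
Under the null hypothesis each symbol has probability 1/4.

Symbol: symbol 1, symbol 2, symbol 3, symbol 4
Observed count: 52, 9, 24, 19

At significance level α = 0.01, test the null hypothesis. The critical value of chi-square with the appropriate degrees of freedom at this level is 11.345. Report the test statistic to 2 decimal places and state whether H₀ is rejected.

Under H₀ each category has probability 1/4, so each expected count is 104/4 = 26.
symbol 1: (52 − 26)²/26 = 676/26 = 26.000
symbol 2: (9 − 26)²/26 = 289/26 = 11.115
symbol 3: (24 − 26)²/26 = 4/26 = 0.154
symbol 4: (19 − 26)²/26 = 49/26 = 1.885
Sum = 39.15
df = 3. Since 39.15 > 11.345, we reject H₀.

39.15; reject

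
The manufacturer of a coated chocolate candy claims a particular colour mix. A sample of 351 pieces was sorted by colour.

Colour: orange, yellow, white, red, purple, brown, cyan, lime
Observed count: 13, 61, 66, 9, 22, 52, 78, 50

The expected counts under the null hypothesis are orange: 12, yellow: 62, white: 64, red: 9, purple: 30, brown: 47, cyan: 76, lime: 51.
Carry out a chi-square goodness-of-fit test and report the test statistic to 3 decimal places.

2.899

χ² = (13−12)²/12 + (61−62)²/62 + (66−64)²/64 + (9−9)²/9 + (22−30)²/30 + (52−47)²/47 + (78−76)²/76 + (50−51)²/51
   = 0.0833 + 0.0161 + 0.0625 + 0.0000 + 2.1333 + 0.5319 + 0.0526 + 0.0196
Sum = 2.899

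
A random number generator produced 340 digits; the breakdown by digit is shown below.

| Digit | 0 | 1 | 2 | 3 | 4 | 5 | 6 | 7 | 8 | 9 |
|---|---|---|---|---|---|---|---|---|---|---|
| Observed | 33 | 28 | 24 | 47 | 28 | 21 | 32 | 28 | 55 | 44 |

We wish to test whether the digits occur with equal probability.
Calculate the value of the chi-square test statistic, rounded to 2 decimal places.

32.12

Under H₀ each category has probability 1/10, so each expected count is 340/10 = 34.
cat         O        E   (O−E)²/E
0          33       34      0.029
1          28       34      1.059
2          24       34      2.941
3          47       34      4.971
4          28       34      1.059
5          21       34      4.971
6          32       34      0.118
7          28       34      1.059
8          55       34     12.971
9          44       34      2.941
Sum = 32.12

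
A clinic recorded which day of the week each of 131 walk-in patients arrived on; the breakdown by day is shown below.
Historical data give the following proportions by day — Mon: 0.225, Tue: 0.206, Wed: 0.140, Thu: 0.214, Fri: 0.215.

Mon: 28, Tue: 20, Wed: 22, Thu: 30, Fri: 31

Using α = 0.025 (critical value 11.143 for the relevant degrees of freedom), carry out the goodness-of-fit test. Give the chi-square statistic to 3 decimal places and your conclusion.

3.036; do not reject

Expected counts E_i = n·p_i: 131×0.225 = 29.475, 131×0.206 = 26.986, 131×0.140 = 18.34, 131×0.214 = 28.034, 131×0.215 = 28.165.
χ² = (28−29.475)²/29.475 + (20−26.986)²/26.986 + (22−18.34)²/18.34 + (30−28.034)²/28.034 + (31−28.165)²/28.165
   = 0.0738 + 1.8085 + 0.7304 + 0.1379 + 0.2854
Sum = 3.036
df = 4. Since 3.036 < 11.143, we do not reject H₀.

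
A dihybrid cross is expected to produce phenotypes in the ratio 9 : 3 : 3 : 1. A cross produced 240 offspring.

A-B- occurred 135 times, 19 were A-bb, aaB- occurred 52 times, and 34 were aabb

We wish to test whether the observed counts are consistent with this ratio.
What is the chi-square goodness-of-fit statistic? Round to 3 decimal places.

Ratio total = 16. Expected counts: 240×9/16 = 135, 240×3/16 = 45, 240×3/16 = 45, 240×1/16 = 15.
χ² = (135−135)²/135 + (19−45)²/45 + (52−45)²/45 + (34−15)²/15
   = 0.0000 + 15.0222 + 1.0889 + 24.0667
Sum = 40.178

40.178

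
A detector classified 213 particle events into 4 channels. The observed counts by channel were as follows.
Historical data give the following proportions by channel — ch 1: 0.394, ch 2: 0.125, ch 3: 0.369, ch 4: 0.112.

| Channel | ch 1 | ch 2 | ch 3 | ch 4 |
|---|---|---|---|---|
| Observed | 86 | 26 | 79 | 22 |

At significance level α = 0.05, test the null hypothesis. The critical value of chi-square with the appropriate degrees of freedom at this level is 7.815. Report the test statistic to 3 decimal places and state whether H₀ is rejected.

0.213; do not reject

Expected counts E_i = n·p_i: 213×0.394 = 83.922, 213×0.125 = 26.625, 213×0.369 = 78.597, 213×0.112 = 23.856.
ch 1: (86 − 83.922)²/83.922 = 4.318084/83.922 = 0.0515
ch 2: (26 − 26.625)²/26.625 = 0.390625/26.625 = 0.0147
ch 3: (79 − 78.597)²/78.597 = 0.162409/78.597 = 0.0021
ch 4: (22 − 23.856)²/23.856 = 3.444736/23.856 = 0.1444
Sum = 0.213
df = 3. Since 0.213 < 7.815, we do not reject H₀.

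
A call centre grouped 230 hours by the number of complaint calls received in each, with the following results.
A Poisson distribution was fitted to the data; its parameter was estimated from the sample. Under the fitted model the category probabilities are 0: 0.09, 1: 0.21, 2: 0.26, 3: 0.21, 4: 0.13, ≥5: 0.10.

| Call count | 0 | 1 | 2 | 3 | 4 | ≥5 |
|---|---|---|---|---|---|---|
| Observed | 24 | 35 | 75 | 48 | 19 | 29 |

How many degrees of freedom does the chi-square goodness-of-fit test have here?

There are k = 6 categories and 1 parameter estimated from the data, so df = 6 − 1 − 1 = 4.

4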